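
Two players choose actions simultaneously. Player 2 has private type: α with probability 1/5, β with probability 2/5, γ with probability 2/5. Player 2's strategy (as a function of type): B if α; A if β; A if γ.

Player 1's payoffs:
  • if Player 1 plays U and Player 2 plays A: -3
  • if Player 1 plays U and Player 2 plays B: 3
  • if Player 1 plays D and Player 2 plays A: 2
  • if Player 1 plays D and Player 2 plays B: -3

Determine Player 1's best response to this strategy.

E[U] = 1/5·(3) + 2/5·(-3) + 2/5·(-3) = -9/5
E[D] = 1/5·(-3) + 2/5·(2) + 2/5·(2) = 1
Best response: D (1 is the largest).

D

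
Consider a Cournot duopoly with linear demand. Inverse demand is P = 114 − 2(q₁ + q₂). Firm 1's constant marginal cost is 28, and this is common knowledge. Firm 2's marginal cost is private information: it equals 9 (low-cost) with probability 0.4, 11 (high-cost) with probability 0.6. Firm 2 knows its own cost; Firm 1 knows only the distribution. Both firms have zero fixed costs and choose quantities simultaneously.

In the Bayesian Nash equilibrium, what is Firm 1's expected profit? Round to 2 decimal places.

258.40

Type-c best response for Firm 2: q₂(c) = (114 − c)/4 − q₁/2.
Firm 1 maximizes expected profit; its first-order condition is 114 − 4q₁ − 2E[q₂] − 28 = 0.
Substituting E[q₂] and solving: E[c₂] = 10.2, so q₁ = (114 − 2·28 + 10.2)/6 = 11.3667.
E[P] = 114 − 2·(q₁ + E[q₂]) = 50.7333; Firm 1's expected profit = (E[P] − 28)·q₁ = (50.7333 − 28)·11.3667 = 258.402.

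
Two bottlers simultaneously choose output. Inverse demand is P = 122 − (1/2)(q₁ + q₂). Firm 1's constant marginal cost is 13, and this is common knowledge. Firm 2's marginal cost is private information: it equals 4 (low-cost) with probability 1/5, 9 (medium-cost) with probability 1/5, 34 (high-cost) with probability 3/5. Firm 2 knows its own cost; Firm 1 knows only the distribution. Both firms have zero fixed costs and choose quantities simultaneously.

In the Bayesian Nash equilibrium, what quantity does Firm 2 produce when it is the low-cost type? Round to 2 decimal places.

78.33

Type-c best response for Firm 2: q₂(c) = (122 − c) − q₁/2.
Firm 1 maximizes expected profit; its first-order condition is 122 − q₁ − (1/2)E[q₂] − 13 = 0.
Substituting E[q₂] and solving: E[c₂] = 23, so q₁ = (122 − 2·13 + 23)/(3/2) = 79.3333.
q₂(low-cost) = (122 − 4 − (1/2)·79.3333) = 78.3333.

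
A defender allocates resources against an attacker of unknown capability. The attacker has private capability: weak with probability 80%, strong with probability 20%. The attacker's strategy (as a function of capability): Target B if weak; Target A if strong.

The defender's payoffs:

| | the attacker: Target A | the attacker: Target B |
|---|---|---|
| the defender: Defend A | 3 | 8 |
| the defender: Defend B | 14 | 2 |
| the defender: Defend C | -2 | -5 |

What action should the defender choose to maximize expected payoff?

Defend A

E[Defend A] = 0.8·(8) + 0.2·(3) = 7
E[Defend B] = 0.8·(2) + 0.2·(14) = 4.4
E[Defend C] = 0.8·(-5) + 0.2·(-2) = -4.4
Best response: Defend A (7 is the largest).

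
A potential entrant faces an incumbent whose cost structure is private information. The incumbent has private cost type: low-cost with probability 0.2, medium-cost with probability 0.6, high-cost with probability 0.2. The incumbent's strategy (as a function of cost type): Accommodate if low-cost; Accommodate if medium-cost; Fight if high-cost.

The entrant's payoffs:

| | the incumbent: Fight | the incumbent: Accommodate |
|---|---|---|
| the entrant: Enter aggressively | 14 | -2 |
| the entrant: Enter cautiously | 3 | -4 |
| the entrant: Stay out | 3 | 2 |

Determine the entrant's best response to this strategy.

E[Enter aggressively] = 0.2·(-2) + 0.6·(-2) + 0.2·(14) = 1.2
E[Enter cautiously] = 0.2·(-4) + 0.6·(-4) + 0.2·(3) = -2.6
E[Stay out] = 0.2·(2) + 0.6·(2) + 0.2·(3) = 2.2
Best response: Stay out (2.2 is the largest).

Stay out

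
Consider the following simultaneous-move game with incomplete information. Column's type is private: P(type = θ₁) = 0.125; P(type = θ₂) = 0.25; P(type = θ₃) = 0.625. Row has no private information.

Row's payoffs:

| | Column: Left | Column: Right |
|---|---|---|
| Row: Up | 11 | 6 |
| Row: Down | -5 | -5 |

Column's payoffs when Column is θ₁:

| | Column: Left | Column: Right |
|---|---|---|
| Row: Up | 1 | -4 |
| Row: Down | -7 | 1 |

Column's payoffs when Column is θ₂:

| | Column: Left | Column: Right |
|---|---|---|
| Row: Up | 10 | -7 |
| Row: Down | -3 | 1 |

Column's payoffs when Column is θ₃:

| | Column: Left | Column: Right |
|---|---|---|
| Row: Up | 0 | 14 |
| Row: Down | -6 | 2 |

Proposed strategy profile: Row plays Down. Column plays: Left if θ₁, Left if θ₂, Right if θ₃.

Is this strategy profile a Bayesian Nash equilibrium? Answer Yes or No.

No

Row plays Down: E[Down] = 0.125·(-5) + 0.25·(-5) + 0.625·(-5) = -5; E[Up] = 7.875. Not best-responding. ✗
Column (type θ₁), facing Down: Left gives -7, Right gives 1. Proposed Left is not best — profitable deviation exists. ✗
Column (type θ₂), facing Down: Left gives -3, Right gives 1. Proposed Left is not best — profitable deviation exists. ✗
Column (type θ₃), facing Down: Left gives -6, Right gives 2. Proposed Right is best. ✓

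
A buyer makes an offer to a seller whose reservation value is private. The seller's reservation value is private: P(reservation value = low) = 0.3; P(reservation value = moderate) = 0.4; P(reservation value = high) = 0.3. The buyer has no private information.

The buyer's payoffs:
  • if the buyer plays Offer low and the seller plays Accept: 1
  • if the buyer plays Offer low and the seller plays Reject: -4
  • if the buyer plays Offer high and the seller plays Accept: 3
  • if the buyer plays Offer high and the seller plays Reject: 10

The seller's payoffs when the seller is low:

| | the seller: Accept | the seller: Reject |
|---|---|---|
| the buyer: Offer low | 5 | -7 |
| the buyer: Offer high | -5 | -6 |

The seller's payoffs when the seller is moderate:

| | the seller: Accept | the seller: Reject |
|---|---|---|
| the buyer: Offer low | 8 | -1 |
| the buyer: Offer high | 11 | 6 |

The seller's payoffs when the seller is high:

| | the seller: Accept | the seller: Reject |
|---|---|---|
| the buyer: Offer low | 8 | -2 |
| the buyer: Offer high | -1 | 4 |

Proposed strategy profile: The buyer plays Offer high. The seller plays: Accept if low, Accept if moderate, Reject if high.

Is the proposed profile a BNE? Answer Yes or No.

Yes

The buyer plays Offer high: E[Offer high] = 0.3·(3) + 0.4·(3) + 0.3·(10) = 5.1; E[Offer low] = -0.5. Best-responding. ✓
The seller (reservation value low), facing Offer high: Accept gives -5, Reject gives -6. Proposed Accept is best. ✓
The seller (reservation value moderate), facing Offer high: Accept gives 11, Reject gives 6. Proposed Accept is best. ✓
The seller (reservation value high), facing Offer high: Accept gives -1, Reject gives 4. Proposed Reject is best. ✓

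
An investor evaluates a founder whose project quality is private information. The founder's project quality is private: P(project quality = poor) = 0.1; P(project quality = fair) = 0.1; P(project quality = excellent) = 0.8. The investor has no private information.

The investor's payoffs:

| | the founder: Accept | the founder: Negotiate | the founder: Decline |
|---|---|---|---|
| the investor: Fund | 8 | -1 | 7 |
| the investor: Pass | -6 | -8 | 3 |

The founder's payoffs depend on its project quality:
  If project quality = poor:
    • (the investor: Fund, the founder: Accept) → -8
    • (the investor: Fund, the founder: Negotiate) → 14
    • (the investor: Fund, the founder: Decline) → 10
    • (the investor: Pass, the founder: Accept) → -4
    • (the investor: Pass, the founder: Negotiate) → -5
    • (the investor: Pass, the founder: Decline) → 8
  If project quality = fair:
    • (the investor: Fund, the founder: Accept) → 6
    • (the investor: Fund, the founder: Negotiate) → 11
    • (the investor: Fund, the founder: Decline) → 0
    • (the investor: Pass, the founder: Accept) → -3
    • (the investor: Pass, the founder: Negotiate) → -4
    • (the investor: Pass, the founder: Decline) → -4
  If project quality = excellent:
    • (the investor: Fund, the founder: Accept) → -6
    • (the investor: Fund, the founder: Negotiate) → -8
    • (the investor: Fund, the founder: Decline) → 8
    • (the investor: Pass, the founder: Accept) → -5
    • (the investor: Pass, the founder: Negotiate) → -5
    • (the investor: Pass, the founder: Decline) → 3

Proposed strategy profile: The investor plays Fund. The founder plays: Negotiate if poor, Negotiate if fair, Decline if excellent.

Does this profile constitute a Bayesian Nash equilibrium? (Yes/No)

Yes

The investor plays Fund: E[Fund] = 0.1·(-1) + 0.1·(-1) + 0.8·(7) = 5.4; E[Pass] = 0.8. Best-responding. ✓
The founder (project quality poor), facing Fund: Accept gives -8, Negotiate gives 14, Decline gives 10. Proposed Negotiate is best. ✓
The founder (project quality fair), facing Fund: Accept gives 6, Negotiate gives 11, Decline gives 0. Proposed Negotiate is best. ✓
The founder (project quality excellent), facing Fund: Accept gives -6, Negotiate gives -8, Decline gives 8. Proposed Decline is best. ✓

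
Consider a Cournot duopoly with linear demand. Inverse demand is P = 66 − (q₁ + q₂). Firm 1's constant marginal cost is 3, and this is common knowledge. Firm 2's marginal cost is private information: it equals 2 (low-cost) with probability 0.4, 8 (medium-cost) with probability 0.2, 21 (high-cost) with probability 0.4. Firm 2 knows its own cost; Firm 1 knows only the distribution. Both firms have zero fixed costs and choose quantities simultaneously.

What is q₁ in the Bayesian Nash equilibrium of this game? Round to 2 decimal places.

Type-c best response for Firm 2: q₂(c) = (66 − c)/2 − q₁/2.
Firm 1 maximizes expected profit; its first-order condition is 66 − 2q₁ − E[q₂] − 3 = 0.
Substituting E[q₂] and solving: E[c₂] = 10.8, so q₁ = (66 − 2·3 + 10.8)/3 = 23.6.

23.60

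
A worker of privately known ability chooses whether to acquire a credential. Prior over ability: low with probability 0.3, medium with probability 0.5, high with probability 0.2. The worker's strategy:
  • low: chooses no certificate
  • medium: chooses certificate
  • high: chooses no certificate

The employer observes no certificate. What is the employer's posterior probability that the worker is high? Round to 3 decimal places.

0.400

Apply Bayes' rule using the sender's strategy as the likelihood.
P(no certificate) = 0.3·1 + 0.5·0 + 0.2·1 = 0.5
P(high | no certificate) = (0.2·1) / 0.5 = 0.2 / 0.5 = 0.4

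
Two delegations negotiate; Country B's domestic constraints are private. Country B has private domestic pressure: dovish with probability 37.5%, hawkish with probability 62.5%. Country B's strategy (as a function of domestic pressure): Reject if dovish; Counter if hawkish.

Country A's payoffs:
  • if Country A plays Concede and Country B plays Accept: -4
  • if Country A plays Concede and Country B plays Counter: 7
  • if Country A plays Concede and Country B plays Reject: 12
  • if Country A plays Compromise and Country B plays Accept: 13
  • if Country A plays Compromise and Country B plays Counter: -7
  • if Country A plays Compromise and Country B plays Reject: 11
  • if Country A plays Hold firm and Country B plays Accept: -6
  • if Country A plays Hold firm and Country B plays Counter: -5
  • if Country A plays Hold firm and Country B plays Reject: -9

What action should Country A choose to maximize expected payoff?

Concede

E[Concede] = 0.375·(12) + 0.625·(7) = 8.875
E[Compromise] = 0.375·(11) + 0.625·(-7) = -0.25
E[Hold firm] = 0.375·(-9) + 0.625·(-5) = -6.5
Best response: Concede (8.875 is the largest).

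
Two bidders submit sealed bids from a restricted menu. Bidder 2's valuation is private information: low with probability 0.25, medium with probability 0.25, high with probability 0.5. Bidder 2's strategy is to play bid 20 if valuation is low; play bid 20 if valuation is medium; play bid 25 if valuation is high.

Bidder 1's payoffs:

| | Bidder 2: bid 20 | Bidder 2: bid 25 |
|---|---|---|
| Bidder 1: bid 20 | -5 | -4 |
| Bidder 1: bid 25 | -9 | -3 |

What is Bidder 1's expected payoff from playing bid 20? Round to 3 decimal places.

-4.500

Take the expectation over Bidder 2's valuation, weighting each type's action by its prior probability.
E[bid 20] = 0.25·(-5) + 0.25·(-5) + 0.5·(-4) = (-1.25) + (-1.25) + (-2) = -4.5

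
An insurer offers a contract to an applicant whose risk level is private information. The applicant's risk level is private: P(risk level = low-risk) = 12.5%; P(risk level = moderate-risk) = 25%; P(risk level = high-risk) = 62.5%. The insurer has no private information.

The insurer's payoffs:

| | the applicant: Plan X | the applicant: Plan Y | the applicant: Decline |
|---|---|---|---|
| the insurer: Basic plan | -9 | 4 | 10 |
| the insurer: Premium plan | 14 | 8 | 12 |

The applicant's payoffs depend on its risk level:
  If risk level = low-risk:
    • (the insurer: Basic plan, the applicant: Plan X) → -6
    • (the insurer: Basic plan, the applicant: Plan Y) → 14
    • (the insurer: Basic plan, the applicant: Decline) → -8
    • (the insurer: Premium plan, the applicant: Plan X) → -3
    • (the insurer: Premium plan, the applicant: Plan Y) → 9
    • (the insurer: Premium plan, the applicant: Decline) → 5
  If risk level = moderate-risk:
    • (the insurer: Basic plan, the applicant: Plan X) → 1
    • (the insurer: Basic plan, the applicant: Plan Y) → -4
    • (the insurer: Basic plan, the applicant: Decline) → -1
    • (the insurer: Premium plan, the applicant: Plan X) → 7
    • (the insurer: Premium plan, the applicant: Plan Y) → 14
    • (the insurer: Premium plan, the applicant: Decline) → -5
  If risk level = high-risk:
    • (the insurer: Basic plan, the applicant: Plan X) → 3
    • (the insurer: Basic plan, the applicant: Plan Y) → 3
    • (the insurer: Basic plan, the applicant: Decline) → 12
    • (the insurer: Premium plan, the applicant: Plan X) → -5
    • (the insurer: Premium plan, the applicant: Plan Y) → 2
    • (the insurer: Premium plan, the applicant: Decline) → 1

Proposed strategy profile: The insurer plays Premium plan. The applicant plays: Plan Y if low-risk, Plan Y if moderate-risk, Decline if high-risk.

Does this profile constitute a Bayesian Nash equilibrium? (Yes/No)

A profile is a BNE iff every type of every player is best-responding given beliefs about the other side.
The insurer plays Premium plan: E[Premium plan] = 0.125·(8) + 0.25·(8) + 0.625·(12) = 10.5; E[Basic plan] = 7.75. Best-responding. ✓
The applicant (risk level low-risk), facing Premium plan: Plan X gives -3, Plan Y gives 9, Decline gives 5. Proposed Plan Y is best. ✓
The applicant (risk level moderate-risk), facing Premium plan: Plan X gives 7, Plan Y gives 14, Decline gives -5. Proposed Plan Y is best. ✓
The applicant (risk level high-risk), facing Premium plan: Plan X gives -5, Plan Y gives 2, Decline gives 1. Proposed Decline is not best — profitable deviation exists. ✗

No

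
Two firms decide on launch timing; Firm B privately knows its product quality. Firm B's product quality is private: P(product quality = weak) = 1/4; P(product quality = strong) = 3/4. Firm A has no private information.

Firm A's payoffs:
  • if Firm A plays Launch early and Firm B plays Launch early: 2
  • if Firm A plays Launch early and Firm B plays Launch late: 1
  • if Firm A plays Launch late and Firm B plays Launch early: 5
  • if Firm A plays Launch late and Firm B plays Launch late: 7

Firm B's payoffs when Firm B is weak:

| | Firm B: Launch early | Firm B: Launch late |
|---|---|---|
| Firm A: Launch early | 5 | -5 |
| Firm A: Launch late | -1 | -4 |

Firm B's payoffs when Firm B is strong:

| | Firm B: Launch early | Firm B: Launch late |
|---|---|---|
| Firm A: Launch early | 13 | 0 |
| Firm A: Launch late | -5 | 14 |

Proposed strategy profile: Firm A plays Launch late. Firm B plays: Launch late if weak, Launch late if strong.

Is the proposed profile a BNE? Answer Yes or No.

Firm A plays Launch late: E[Launch late] = 1/4·(7) + 3/4·(7) = 7; E[Launch early] = 1. Best-responding. ✓
Firm B (product quality weak), facing Launch late: Launch early gives -1, Launch late gives -4. Proposed Launch late is not best — profitable deviation exists. ✗
Firm B (product quality strong), facing Launch late: Launch early gives -5, Launch late gives 14. Proposed Launch late is best. ✓

No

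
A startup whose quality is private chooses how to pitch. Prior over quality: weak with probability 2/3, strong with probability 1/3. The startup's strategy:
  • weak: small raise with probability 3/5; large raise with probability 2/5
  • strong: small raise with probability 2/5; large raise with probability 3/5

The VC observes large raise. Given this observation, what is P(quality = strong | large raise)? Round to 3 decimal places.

Apply Bayes' rule using the sender's strategy as the likelihood.
P(large raise) = (2/3)·(2/5) + (1/3)·(3/5) = 7/15
P(strong | large raise) = ((1/3)·(3/5)) / (7/15) = (1/5) / (7/15) = 3/7

0.429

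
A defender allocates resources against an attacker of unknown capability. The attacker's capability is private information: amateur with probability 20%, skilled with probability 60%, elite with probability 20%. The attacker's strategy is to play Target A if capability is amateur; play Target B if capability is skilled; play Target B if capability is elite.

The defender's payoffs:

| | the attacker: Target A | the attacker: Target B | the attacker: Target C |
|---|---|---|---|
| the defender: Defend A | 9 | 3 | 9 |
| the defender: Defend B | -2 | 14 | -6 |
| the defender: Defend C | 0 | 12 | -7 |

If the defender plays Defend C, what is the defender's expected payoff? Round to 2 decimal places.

9.60

Take the expectation over the attacker's capability, weighting each type's action by its prior probability.
E[Defend C] = 0.2·0 + 0.6·12 + 0.2·12 = 0 + 7.2 + 2.4 = 9.6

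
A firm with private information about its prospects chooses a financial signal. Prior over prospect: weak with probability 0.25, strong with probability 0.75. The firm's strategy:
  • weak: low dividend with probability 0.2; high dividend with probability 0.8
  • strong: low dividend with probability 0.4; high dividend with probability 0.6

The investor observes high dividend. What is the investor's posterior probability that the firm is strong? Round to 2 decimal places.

0.69

P(high dividend) = 0.25·0.8 + 0.75·0.6 = 0.65
P(strong | high dividend) = (0.75·0.6) / 0.65 = 0.45 / 0.65 = 0.692308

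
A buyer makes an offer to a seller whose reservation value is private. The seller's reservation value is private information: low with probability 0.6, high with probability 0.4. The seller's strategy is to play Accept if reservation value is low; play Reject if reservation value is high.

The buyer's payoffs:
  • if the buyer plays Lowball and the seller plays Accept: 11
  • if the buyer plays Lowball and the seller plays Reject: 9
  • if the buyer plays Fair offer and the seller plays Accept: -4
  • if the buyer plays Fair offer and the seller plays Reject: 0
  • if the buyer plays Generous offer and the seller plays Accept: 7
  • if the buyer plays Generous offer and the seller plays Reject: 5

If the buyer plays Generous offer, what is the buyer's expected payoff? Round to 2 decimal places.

6.20

E[Generous offer] = 0.6·7 + 0.4·5 = 4.2 + 2 = 6.2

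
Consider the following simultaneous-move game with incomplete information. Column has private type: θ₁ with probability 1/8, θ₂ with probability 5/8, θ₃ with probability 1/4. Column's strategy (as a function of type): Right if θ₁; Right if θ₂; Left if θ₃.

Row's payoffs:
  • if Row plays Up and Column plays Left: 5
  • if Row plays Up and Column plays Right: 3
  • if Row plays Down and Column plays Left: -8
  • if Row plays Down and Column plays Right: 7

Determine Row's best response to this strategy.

Up

Compute Row's expected payoff for each action, taking the expectation over Column's type.
E[Up] = 1/8·(3) + 5/8·(3) + 1/4·(5) = 7/2
E[Down] = 1/8·(7) + 5/8·(7) + 1/4·(-8) = 13/4
Best response: Up (7/2 is the largest).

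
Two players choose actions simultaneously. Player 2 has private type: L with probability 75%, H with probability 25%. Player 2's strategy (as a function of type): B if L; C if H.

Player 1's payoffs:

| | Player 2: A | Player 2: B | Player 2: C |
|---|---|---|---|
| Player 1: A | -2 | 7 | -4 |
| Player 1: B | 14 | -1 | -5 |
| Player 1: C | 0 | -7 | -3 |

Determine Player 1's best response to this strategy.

E[A] = 0.75·(7) + 0.25·(-4) = 4.25
E[B] = 0.75·(-1) + 0.25·(-5) = -2
E[C] = 0.75·(-7) + 0.25·(-3) = -6
Best response: A (4.25 is the largest).

A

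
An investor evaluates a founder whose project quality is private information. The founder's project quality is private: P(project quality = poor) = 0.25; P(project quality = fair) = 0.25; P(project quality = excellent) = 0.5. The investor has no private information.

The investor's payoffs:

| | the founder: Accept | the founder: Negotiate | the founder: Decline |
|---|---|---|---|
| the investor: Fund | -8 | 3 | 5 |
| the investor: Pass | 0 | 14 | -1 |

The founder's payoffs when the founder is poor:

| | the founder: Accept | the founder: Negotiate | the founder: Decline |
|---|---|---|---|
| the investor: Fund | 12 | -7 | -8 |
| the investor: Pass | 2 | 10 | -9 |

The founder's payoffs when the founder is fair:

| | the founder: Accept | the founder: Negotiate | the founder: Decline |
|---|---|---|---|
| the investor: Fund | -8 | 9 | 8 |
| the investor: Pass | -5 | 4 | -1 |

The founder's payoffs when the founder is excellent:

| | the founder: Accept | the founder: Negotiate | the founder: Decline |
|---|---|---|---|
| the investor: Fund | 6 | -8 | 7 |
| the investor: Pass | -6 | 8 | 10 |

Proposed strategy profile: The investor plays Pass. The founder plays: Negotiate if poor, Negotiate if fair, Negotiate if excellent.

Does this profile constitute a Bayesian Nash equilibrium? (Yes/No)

The investor plays Pass: E[Pass] = 0.25·(14) + 0.25·(14) + 0.5·(14) = 14; E[Fund] = 3. Best-responding. ✓
The founder (project quality poor), facing Pass: Accept gives 2, Negotiate gives 10, Decline gives -9. Proposed Negotiate is best. ✓
The founder (project quality fair), facing Pass: Accept gives -5, Negotiate gives 4, Decline gives -1. Proposed Negotiate is best. ✓
The founder (project quality excellent), facing Pass: Accept gives -6, Negotiate gives 8, Decline gives 10. Proposed Negotiate is not best — profitable deviation exists. ✗

No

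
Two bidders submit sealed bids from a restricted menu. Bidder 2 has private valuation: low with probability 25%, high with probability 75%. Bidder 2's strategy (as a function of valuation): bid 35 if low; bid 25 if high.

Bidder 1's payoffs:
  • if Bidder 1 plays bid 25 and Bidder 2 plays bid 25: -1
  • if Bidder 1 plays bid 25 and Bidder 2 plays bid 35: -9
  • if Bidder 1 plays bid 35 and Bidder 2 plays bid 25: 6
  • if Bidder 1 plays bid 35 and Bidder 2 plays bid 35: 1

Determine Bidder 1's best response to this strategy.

Compute Bidder 1's expected payoff for each action, taking the expectation over Bidder 2's type.
E[bid 25] = 0.25·(-9) + 0.75·(-1) = -3
E[bid 35] = 0.25·(1) + 0.75·(6) = 4.75
Best response: bid 35 (4.75 is the largest).

bid 35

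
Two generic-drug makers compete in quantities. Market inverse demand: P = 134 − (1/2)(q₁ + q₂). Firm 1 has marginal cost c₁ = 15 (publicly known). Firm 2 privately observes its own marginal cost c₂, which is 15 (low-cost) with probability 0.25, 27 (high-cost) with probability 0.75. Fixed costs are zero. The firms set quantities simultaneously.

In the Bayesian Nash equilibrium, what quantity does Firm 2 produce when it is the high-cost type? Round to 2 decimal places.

64.33

Each type of Firm 2 best-responds to q₁; Firm 1 best-responds to the expected q₂ over Firm 2's types.
Firm 2 with cost c maximizes (134 − (1/2)(q₁+q₂) − c)·q₂, giving q₂(c) = (134 − c − (1/2)q₁).
E[c₂] = 0.25·15 + 0.75·27 = 24
Firm 1's FOC against E[q₂] yields q₁ = (134 − 2·15 + E[c₂])/(3/2) = (134 − 30 + 24)/(3/2) = 85.3333.
q₂(high-cost) = (134 − 27 − (1/2)·85.3333) = 64.3333.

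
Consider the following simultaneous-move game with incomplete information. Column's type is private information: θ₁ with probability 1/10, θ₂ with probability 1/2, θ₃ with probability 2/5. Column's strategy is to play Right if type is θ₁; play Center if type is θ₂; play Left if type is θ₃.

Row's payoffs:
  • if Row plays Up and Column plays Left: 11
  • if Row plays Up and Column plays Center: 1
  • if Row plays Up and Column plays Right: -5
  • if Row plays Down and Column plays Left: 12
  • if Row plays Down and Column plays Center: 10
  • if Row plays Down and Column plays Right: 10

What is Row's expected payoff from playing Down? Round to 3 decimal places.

E[Down] = 1/10·10 + 1/2·10 + 2/5·12 = 1 + 5 + 24/5 = 54/5

10.800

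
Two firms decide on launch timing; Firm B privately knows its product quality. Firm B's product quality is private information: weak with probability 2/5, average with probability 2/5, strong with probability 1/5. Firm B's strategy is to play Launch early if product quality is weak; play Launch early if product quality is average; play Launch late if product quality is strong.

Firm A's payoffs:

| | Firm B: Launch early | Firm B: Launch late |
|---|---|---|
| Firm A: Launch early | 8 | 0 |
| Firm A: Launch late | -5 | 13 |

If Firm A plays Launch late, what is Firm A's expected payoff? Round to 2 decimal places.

-1.40

E[Launch late] = 2/5·(-5) + 2/5·(-5) + 1/5·13 = (-2) + (-2) + 13/5 = -7/5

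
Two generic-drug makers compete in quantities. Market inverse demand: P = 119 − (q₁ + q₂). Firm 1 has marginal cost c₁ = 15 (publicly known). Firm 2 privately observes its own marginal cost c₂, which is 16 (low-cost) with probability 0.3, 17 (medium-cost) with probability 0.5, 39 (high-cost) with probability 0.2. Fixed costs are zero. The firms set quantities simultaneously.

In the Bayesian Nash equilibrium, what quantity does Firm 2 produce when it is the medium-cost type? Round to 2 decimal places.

32.65

Type-c best response for Firm 2: q₂(c) = (119 − c)/2 − q₁/2.
Firm 1 maximizes expected profit; its first-order condition is 119 − 2q₁ − E[q₂] − 15 = 0.
Substituting E[q₂] and solving: E[c₂] = 21.1, so q₁ = (119 − 2·15 + 21.1)/3 = 36.7.
q₂(medium-cost) = (119 − 17 − 36.7)/2 = 32.65.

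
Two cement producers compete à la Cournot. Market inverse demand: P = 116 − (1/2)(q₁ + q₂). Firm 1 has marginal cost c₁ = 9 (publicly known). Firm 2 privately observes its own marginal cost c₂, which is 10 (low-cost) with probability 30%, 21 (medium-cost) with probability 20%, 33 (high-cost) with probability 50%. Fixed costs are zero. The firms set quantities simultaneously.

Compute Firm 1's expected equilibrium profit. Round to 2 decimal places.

Each type of Firm 2 best-responds to q₁; Firm 1 best-responds to the expected q₂ over Firm 2's types.
Firm 2 with cost c maximizes (116 − (1/2)(q₁+q₂) − c)·q₂, giving q₂(c) = (116 − c − (1/2)q₁).
E[c₂] = 0.3·10 + 0.2·21 + 0.5·33 = 23.7
Firm 1's FOC against E[q₂] yields q₁ = (116 − 2·9 + E[c₂])/(3/2) = (116 − 18 + 23.7)/(3/2) = 81.1333.
E[P] = 116 − (1/2)·(q₁ + E[q₂]) = 49.5667; Firm 1's expected profit = (E[P] − 9)·q₁ = (49.5667 − 9)·81.1333 = 3291.31.

3291.31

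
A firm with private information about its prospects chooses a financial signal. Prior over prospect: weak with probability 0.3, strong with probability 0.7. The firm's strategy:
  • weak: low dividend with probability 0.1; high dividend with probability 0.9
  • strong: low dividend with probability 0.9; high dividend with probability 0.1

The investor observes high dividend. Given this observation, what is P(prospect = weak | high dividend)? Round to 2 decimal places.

0.79

Apply Bayes' rule using the sender's strategy as the likelihood.
P(high dividend) = 0.3·0.9 + 0.7·0.1 = 0.34
P(weak | high dividend) = (0.3·0.9) / 0.34 = 0.27 / 0.34 = 0.794118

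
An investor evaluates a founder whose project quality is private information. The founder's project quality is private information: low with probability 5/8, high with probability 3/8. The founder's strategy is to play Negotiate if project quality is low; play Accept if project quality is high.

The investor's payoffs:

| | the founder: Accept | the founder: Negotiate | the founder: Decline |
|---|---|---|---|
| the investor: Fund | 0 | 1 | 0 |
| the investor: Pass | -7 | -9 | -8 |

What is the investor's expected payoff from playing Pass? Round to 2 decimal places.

-8.25

Take the expectation over the founder's project quality, weighting each type's action by its prior probability.
E[Pass] = 5/8·(-9) + 3/8·(-7) = (-45/8) + (-21/8) = -33/4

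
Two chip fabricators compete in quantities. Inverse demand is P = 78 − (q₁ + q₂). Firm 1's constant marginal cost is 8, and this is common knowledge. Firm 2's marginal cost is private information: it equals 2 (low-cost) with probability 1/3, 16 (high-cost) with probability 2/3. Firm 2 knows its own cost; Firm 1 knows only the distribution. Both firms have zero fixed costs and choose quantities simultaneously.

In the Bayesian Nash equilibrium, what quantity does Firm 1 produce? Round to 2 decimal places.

Firm 2 with cost c maximizes (78 − (q₁+q₂) − c)·q₂, giving q₂(c) = (78 − c − q₁)/2.
E[c₂] = 1/3·2 + 2/3·16 = 11.3333
Firm 1's FOC against E[q₂] yields q₁ = (78 − 2·8 + E[c₂])/3 = (78 − 16 + 11.3333)/3 = 24.4444.

24.44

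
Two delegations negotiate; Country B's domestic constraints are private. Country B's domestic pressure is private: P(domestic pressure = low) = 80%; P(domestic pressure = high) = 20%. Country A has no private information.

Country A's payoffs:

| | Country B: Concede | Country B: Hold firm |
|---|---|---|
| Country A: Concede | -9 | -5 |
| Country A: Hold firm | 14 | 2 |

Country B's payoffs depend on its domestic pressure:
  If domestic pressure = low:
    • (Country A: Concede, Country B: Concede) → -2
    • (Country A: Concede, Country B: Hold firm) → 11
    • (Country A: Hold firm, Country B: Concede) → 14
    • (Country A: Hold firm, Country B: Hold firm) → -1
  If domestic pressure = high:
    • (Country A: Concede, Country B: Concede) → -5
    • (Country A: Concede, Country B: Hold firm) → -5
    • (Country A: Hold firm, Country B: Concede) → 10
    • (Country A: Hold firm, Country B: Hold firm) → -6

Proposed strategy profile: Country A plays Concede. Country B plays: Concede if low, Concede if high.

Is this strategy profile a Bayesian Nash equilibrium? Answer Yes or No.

A profile is a BNE iff every type of every player is best-responding given beliefs about the other side.
Country A plays Concede: E[Concede] = 0.8·(-9) + 0.2·(-9) = -9; E[Hold firm] = 14. Not best-responding. ✗
Country B (domestic pressure low), facing Concede: Concede gives -2, Hold firm gives 11. Proposed Concede is not best — profitable deviation exists. ✗
Country B (domestic pressure high), facing Concede: Concede gives -5, Hold firm gives -5. Proposed Concede is best. ✓

No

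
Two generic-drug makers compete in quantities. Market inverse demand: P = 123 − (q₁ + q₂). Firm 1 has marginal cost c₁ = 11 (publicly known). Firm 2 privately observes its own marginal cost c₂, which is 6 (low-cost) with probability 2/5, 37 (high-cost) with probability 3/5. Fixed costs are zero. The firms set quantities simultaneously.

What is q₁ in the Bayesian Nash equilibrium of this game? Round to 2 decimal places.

Type-c best response for Firm 2: q₂(c) = (123 − c)/2 − q₁/2.
Firm 1 maximizes expected profit; its first-order condition is 123 − 2q₁ − E[q₂] − 11 = 0.
Substituting E[q₂] and solving: E[c₂] = 24.6, so q₁ = (123 − 2·11 + 24.6)/3 = 41.8667.

41.87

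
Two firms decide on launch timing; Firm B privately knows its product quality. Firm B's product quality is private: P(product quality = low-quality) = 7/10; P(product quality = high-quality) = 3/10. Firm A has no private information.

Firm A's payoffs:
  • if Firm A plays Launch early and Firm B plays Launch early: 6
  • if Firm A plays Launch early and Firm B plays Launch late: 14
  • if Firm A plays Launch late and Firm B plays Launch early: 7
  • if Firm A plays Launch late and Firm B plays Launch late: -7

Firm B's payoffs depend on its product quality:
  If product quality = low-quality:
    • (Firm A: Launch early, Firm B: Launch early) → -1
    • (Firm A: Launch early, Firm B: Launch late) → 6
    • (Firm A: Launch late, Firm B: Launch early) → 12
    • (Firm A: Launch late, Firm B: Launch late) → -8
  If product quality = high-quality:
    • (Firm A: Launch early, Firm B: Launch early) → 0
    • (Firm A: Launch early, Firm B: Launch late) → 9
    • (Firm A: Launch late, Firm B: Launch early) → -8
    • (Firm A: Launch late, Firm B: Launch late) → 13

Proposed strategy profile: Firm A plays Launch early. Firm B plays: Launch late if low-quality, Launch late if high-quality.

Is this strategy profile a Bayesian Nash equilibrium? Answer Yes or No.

Yes

Firm A plays Launch early: E[Launch early] = 7/10·(14) + 3/10·(14) = 14; E[Launch late] = -7. Best-responding. ✓
Firm B (product quality low-quality), facing Launch early: Launch early gives -1, Launch late gives 6. Proposed Launch late is best. ✓
Firm B (product quality high-quality), facing Launch early: Launch early gives 0, Launch late gives 9. Proposed Launch late is best. ✓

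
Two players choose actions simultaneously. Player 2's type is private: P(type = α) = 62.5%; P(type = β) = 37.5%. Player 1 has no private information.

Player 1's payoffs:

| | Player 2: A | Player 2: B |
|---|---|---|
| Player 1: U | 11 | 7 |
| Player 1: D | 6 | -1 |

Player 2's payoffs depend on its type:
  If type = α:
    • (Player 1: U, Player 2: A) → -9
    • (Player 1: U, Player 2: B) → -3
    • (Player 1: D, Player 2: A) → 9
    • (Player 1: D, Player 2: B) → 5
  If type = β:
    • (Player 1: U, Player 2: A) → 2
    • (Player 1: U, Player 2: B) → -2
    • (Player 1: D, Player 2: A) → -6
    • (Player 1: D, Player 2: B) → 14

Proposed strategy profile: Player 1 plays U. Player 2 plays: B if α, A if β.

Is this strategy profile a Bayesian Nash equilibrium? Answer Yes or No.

Yes

Player 1 plays U: E[U] = 0.625·(7) + 0.375·(11) = 8.5; E[D] = 1.625. Best-responding. ✓
Player 2 (type α), facing U: A gives -9, B gives -3. Proposed B is best. ✓
Player 2 (type β), facing U: A gives 2, B gives -2. Proposed A is best. ✓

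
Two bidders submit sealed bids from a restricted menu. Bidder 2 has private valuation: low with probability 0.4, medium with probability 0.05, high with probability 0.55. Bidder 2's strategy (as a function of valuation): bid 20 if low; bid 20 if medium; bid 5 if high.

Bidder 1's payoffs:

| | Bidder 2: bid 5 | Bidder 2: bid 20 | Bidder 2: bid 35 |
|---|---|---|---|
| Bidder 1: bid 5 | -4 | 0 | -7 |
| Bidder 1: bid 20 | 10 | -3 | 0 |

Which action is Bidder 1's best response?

E[bid 5] = 0.4·(0) + 0.05·(0) + 0.55·(-4) = -2.2
E[bid 20] = 0.4·(-3) + 0.05·(-3) + 0.55·(10) = 4.15
Best response: bid 20 (4.15 is the largest).

bid 20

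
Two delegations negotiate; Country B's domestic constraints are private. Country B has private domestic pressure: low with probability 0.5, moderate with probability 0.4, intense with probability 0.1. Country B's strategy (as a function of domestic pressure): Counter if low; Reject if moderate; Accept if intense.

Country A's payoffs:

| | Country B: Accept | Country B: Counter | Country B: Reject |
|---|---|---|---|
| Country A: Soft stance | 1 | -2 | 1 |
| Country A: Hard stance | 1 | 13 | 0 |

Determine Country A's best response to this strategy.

Hard stance

Compute Country A's expected payoff for each action, taking the expectation over Country B's type.
E[Soft stance] = 0.5·(-2) + 0.4·(1) + 0.1·(1) = -0.5
E[Hard stance] = 0.5·(13) + 0.4·(0) + 0.1·(1) = 6.6
Best response: Hard stance (6.6 is the largest).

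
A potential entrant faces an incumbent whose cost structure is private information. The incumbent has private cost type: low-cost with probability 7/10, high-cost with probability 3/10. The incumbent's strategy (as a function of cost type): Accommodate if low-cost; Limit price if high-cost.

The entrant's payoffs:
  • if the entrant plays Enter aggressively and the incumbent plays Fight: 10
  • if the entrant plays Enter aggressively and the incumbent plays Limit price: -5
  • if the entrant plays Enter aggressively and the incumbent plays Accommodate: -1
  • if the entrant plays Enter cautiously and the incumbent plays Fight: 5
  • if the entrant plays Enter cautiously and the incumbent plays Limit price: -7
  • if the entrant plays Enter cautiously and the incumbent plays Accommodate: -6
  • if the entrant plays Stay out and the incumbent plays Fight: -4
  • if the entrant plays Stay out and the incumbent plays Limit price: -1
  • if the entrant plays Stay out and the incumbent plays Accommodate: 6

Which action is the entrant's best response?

E[Enter aggressively] = 7/10·(-1) + 3/10·(-5) = -11/5
E[Enter cautiously] = 7/10·(-6) + 3/10·(-7) = -63/10
E[Stay out] = 7/10·(6) + 3/10·(-1) = 39/10
Best response: Stay out (39/10 is the largest).

Stay out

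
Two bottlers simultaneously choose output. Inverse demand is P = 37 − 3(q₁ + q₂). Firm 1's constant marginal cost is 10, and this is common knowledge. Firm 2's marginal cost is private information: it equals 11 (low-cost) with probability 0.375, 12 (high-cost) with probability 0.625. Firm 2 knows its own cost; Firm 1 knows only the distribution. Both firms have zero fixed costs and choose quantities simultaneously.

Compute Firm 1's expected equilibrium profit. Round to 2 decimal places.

Type-c best response for Firm 2: q₂(c) = (37 − c)/6 − q₁/2.
Firm 1 maximizes expected profit; its first-order condition is 37 − 6q₁ − 3E[q₂] − 10 = 0.
Substituting E[q₂] and solving: E[c₂] = 11.625, so q₁ = (37 − 2·10 + 11.625)/9 = 3.18056.
E[P] = 37 − 3·(q₁ + E[q₂]) = 19.5417; Firm 1's expected profit = (E[P] − 10)·q₁ = (19.5417 − 10)·3.18056 = 30.3478.

30.35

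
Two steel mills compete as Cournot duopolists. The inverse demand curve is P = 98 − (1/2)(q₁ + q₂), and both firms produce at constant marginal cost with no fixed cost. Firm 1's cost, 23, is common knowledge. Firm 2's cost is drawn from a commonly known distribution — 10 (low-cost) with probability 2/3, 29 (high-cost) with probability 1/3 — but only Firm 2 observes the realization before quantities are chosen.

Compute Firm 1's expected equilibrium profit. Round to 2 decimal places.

Each type of Firm 2 best-responds to q₁; Firm 1 best-responds to the expected q₂ over Firm 2's types.
Firm 2 with cost c maximizes (98 − (1/2)(q₁+q₂) − c)·q₂, giving q₂(c) = (98 − c − (1/2)q₁).
E[c₂] = 2/3·10 + 1/3·29 = 16.3333
Firm 1's FOC against E[q₂] yields q₁ = (98 − 2·23 + E[c₂])/(3/2) = (98 − 46 + 16.3333)/(3/2) = 45.5556.
E[P] = 98 − (1/2)·(q₁ + E[q₂]) = 45.7778; Firm 1's expected profit = (E[P] − 23)·q₁ = (45.7778 − 23)·45.5556 = 1037.65.

1037.65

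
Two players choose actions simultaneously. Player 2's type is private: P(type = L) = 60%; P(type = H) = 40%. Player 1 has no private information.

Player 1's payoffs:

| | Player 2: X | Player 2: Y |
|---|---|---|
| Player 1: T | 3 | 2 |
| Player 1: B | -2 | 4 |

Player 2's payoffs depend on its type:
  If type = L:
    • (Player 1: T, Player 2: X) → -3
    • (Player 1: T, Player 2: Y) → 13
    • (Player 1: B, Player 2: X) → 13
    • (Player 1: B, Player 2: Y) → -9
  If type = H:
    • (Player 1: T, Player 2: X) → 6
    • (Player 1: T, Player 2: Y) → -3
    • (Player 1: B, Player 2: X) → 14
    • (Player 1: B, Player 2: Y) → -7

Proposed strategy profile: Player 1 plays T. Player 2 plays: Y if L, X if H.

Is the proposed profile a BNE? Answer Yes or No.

Yes

A profile is a BNE iff every type of every player is best-responding given beliefs about the other side.
Player 1 plays T: E[T] = 0.6·(2) + 0.4·(3) = 2.4; E[B] = 1.6. Best-responding. ✓
Player 2 (type L), facing T: X gives -3, Y gives 13. Proposed Y is best. ✓
Player 2 (type H), facing T: X gives 6, Y gives -3. Proposed X is best. ✓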